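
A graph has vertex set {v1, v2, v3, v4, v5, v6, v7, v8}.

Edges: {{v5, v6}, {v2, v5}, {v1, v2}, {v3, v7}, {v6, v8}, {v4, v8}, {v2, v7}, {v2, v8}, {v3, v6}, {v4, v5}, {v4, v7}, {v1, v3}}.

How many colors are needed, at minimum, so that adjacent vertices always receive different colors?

The cycle v4-v7-v3-v6-v8-v4 has odd length 5, so it cannot be 2-colored; at least 3 colors are needed.
3 colors suffice: color red → {v2, v3, v4}; color blue → {v1, v6, v7}; color green → {v5, v8}. Every edge joins two different colors.

3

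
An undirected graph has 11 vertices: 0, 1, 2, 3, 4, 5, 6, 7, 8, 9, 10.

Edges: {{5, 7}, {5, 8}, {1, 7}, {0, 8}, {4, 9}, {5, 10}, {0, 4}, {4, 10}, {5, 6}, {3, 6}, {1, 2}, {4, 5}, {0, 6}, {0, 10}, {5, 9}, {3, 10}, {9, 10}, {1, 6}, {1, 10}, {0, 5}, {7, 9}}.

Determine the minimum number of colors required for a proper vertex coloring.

4, 5, 9, 10 are pairwise adjacent (a clique of size 4), so at least 4 colors are needed.
4 colors suffice: color red → {1, 3, 5}; color blue → {2, 6, 7, 8, 10}; color green → {0, 9}; color yellow → {4}. Each edge has distinct colors on its endpoints.

4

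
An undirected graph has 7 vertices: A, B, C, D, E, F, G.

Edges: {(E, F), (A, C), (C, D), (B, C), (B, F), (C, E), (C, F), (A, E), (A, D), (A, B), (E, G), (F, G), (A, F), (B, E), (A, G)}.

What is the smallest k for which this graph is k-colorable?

5

A, B, C, E, F are mutually adjacent (a clique of size 5), so at least 5 colors are needed.
5 colors suffice: color 1 → {A}; color 2 → {D, E}; color 3 → {F}; color 4 → {C, G}; color 5 → {B}. No two adjacent vertices share a color.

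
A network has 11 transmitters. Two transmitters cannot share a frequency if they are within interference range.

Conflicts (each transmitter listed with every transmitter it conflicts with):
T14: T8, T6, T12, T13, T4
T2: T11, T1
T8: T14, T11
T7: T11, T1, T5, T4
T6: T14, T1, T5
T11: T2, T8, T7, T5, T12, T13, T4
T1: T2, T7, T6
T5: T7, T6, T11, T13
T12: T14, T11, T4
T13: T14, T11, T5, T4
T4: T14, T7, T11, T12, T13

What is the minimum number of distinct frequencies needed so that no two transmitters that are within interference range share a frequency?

T7, T11, T5 are mutually in conflict, so at least 3 frequencies are needed.
A valid assignment using 3 frequencies: T14=1, T2=2, T8=2, T7=3, T6=3, T11=1, T1=1, T5=2, T12=3, T13=3, T4=2. Every pair that conflicts lands in different frequencies.

3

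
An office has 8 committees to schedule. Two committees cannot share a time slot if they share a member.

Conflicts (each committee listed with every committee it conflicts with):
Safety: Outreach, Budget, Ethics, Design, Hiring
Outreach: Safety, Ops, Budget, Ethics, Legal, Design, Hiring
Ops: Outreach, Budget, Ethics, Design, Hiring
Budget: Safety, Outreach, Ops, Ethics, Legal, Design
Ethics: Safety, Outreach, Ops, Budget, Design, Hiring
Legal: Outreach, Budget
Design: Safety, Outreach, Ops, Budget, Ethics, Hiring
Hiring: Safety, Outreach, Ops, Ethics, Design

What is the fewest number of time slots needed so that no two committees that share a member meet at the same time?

5

Safety, Outreach, Budget, Ethics, Design are mutually in conflict, so at least 5 time slots are needed.
5 time slots suffice: time slot 1 → {Outreach}; time slot 2 → {Ethics, Legal}; time slot 3 → {Design}; time slot 4 → {Budget, Hiring}; time slot 5 → {Safety, Ops}. No two conflicting committees share a time slot.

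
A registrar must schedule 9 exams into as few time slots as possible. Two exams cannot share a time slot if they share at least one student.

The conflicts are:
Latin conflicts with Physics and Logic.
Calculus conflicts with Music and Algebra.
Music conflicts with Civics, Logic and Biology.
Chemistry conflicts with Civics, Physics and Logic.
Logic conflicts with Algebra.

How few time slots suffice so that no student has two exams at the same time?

Music and Biology conflict, so at least 2 time slots are needed.
A valid assignment using 2 time slots: Latin=2, Calculus=1, Music=2, Chemistry=2, Civics=1, Physics=1, Logic=1, Biology=1, Algebra=2. Every pair that conflicts lands in different time slots.

2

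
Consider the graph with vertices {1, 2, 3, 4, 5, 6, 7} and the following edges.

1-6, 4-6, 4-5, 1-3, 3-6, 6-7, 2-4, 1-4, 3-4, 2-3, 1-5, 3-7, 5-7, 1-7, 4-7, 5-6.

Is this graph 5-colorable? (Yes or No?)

The chromatic number is 5. 1, 3, 4, 6, 7 are pairwise adjacent (a clique of size 5), so at least 5 colors are needed.
5 colors suffice: color a → {4}; color b → {1, 2}; color c → {3, 5}; color d → {7}; color e → {6}.
That is already a proper 5-coloring.

Yes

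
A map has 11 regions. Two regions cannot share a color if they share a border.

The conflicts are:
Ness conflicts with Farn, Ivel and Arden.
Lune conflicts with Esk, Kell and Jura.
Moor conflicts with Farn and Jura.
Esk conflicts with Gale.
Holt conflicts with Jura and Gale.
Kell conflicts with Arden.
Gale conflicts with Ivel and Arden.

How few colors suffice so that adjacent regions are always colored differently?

The cycle Lune-Esk-Gale-Arden-Kell-Lune has odd length 5, so it cannot be 2-colored; at least 3 colors are needed.
3 colors suffice: color 1 → {Ness, Lune, Moor, Gale}; color 2 → {Farn, Esk, Jura, Ivel, Arden}; color 3 → {Holt, Kell}. No two conflicting regions share a color.

3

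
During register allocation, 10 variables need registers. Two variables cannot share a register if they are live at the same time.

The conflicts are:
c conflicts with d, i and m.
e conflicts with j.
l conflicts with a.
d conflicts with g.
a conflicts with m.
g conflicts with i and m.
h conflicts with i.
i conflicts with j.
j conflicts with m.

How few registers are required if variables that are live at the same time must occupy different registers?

2

c and d conflict, so at least 2 registers are needed.
2 registers suffice: register 1 → {e, l, d, i, m}; register 2 → {c, a, g, h, j}. Every pair that conflicts lands in different registers.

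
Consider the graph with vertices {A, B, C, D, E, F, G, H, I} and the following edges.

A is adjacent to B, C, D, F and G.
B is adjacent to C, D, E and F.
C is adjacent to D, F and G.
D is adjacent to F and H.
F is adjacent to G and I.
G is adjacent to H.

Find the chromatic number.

A, B, C, D, F form a clique, so at least 5 colors are needed.
5 colors suffice: color red → {E, F, H}; color blue → {D, G, I}; color green → {A}; color yellow → {B}; color purple → {C}. No two adjacent vertices share a color.

5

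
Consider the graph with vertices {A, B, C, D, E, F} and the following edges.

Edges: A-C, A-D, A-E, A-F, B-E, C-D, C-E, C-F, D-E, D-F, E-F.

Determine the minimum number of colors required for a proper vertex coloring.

A, C, D, E, F form a clique, so at least 5 colors are needed.
A valid assignment using 5 colors: A=5, B=2, C=4, D=2, E=1, F=3. No two adjacent vertices share a color.

5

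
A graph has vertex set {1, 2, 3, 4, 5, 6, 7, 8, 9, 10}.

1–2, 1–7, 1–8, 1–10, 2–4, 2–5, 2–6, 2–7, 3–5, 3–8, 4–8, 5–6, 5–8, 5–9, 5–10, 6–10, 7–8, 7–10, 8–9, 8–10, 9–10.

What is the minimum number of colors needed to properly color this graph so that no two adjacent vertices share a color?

1, 7, 8, 10 are mutually adjacent (a clique of size 4), so at least 4 colors are needed.
One proper 4-coloring: 1=yellow, 2=red, 3=blue, 4=blue, 5=green, 6=yellow, 7=green, 8=red, 9=yellow, 10=blue. Every edge joins two different colors.

4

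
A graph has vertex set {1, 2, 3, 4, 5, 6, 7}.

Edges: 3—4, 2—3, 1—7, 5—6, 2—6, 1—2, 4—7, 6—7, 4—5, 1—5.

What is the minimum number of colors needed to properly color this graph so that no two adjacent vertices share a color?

3

The cycle 7-6-2-3-4-7 has odd length 5, so it cannot be 2-colored; at least 3 colors are needed.
3 colors suffice: color red → {2, 5, 7}; color blue → {1, 4, 6}; color green → {3}. Every edge joins two different colors.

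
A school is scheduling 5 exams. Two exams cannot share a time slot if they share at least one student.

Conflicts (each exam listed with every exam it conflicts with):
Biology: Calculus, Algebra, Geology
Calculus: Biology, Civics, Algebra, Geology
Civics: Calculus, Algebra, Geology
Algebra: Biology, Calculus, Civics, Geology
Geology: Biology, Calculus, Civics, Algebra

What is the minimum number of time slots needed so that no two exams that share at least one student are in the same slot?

4

Calculus, Civics, Algebra, Geology all conflict with each other, so at least 4 time slots are needed.
Using 4 time slots: Biology=4, Calculus=2, Civics=4, Algebra=1, Geology=3. Each listed conflict is separated.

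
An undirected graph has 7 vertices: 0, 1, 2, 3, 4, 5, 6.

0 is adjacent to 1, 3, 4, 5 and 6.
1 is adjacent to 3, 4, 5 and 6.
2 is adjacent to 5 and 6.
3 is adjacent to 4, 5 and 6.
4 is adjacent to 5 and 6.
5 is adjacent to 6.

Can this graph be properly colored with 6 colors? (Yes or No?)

The chromatic number is 6. 0, 1, 3, 4, 5, 6 form a clique, so at least 6 colors are needed.
6 colors suffice: color a → {5}; color b → {6}; color c → {0, 2}; color d → {1}; color e → {4}; color f → {3}.
That is already a proper 6-coloring.

Yes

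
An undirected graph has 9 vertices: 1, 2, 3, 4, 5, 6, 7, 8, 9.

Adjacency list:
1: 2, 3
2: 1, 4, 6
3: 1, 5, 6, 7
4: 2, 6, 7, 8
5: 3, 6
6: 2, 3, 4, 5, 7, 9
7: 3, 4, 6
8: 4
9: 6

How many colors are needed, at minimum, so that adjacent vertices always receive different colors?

3

4, 6, 7 are mutually adjacent, so at least 3 colors are needed.
One proper 3-coloring: 1=red, 2=green, 3=blue, 4=blue, 5=green, 6=red, 7=green, 8=red, 9=blue. Each edge has distinct colors on its endpoints.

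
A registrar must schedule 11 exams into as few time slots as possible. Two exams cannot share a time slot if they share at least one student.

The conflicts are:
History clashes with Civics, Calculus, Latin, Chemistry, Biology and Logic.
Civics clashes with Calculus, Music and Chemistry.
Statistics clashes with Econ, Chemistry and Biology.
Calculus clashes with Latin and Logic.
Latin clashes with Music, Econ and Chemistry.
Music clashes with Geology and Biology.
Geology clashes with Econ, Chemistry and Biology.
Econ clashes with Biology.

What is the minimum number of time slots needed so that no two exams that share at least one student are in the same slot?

3

History, Calculus, Logic all conflict with each other, so at least 3 time slots are needed.
3 time slots suffice: time slot 1 → {History, Music, Econ}; time slot 2 → {Calculus, Chemistry, Biology}; time slot 3 → {Civics, Statistics, Latin, Geology, Logic}. Each listed conflict is separated.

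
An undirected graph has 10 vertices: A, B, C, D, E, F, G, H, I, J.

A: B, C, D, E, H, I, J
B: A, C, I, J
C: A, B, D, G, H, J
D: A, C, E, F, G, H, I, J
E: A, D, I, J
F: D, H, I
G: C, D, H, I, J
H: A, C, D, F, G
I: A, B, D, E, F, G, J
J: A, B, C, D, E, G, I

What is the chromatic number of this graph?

A, D, E, I, J are pairwise adjacent (a clique of size 5), so at least 5 colors are needed.
5 colors suffice: color red → {B, D}; color blue → {C, I}; color green → {A, F, G}; color yellow → {H, J}; color purple → {E}. Every edge joins two different colors.

5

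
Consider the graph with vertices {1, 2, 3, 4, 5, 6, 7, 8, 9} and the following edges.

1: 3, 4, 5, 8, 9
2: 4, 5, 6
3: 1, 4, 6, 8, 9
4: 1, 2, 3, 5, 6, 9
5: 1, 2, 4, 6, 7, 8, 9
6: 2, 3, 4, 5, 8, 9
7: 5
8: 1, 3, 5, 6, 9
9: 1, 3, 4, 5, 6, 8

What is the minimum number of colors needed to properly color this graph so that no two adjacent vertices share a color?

4

2, 4, 5, 6 are mutually adjacent (a clique of size 4), so at least 4 colors are needed.
A valid assignment using 4 colors: 1=c, 2=d, 3=a, 4=b, 5=a, 6=c, 7=b, 8=b, 9=d. Every edge joins two different colors.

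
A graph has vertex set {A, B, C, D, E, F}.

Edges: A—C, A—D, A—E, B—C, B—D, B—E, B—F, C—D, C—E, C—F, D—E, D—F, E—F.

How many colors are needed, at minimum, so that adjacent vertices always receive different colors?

5

B, C, D, E, F are mutually adjacent (a clique of size 5), so at least 5 colors are needed.
One proper 5-coloring: A=yellow, B=purple, C=green, D=red, E=blue, F=yellow. Each edge has distinct colors on its endpoints.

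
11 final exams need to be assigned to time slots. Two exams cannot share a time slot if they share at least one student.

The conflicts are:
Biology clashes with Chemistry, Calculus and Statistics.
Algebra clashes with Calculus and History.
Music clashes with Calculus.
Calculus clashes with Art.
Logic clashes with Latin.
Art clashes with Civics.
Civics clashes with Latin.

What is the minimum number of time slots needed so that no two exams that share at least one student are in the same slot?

2

Biology and Calculus conflict, so at least 2 time slots are needed.
2 time slots suffice: time slot 1 → {Chemistry, Calculus, Logic, History, Statistics, Civics}; time slot 2 → {Biology, Algebra, Music, Art, Latin}. Each listed conflict is separated.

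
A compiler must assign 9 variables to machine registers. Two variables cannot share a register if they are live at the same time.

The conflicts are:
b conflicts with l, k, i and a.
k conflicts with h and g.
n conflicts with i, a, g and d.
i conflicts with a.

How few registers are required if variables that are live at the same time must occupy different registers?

3

b, i, a pairwise conflict, so at least 3 registers are needed.
3 registers suffice: register 1 → {b, n, h}; register 2 → {l, k, i, d}; register 3 → {a, g}. Each listed conflict is separated.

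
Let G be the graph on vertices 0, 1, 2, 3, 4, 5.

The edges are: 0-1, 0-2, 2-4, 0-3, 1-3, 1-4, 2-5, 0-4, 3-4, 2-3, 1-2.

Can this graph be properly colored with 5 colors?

The chromatic number is 5. 0, 1, 2, 3, 4 form a clique, so at least 5 colors are needed.
One proper 5-coloring: 0=d, 1=b, 2=a, 3=e, 4=c, 5=b.
That is already a proper 5-coloring.

Yes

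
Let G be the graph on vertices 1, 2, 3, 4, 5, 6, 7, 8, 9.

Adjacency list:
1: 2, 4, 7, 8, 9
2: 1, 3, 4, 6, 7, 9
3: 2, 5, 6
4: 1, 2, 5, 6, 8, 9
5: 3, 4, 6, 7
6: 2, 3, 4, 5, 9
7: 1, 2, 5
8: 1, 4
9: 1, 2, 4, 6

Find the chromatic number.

1, 2, 4, 9 are pairwise adjacent (a clique of size 4), so at least 4 colors are needed.
One proper 4-coloring: 1=green, 2=red, 3=blue, 4=blue, 5=red, 6=green, 7=blue, 8=red, 9=yellow. Each edge has distinct colors on its endpoints.

4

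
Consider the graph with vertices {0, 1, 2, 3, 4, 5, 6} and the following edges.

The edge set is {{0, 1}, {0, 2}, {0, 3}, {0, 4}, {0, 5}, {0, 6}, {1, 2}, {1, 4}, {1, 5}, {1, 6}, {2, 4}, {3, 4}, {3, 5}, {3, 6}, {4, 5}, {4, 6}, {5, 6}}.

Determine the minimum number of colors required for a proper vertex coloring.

5

0, 3, 4, 5, 6 are mutually adjacent (a clique of size 5), so at least 5 colors are needed.
5 colors suffice: 0=red, 1=purple, 2=green, 3=purple, 4=blue, 5=yellow, 6=green. Every edge joins two different colors.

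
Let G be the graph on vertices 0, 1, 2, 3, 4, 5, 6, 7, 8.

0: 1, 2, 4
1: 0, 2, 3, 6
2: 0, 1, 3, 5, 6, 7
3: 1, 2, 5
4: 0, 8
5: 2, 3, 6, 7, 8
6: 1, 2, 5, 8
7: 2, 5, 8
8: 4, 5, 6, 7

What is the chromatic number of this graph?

3

2, 5, 6 are pairwise adjacent, so at least 3 colors are needed.
3 colors suffice: 0=green, 1=blue, 2=red, 3=green, 4=blue, 5=blue, 6=green, 7=green, 8=red. Each edge has distinct colors on its endpoints.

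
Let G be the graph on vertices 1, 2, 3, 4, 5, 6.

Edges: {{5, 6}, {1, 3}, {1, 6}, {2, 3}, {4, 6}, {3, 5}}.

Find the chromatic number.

4 and 6 are adjacent, so at least 2 colors are needed.
A valid assignment using 2 colors: 1=blue, 2=blue, 3=red, 4=blue, 5=blue, 6=red. Every edge joins two different colors.

2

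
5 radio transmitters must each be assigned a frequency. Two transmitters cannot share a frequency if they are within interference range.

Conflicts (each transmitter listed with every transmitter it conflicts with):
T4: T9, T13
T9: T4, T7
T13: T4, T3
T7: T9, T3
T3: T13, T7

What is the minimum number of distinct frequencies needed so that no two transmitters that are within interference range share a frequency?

3

The cycle T4-T9-T7-T3-T13-T4 has odd length 5, so it cannot be 2-colored; at least 3 frequencies are needed.
3 frequencies suffice: frequency 1 → {T4, T7}; frequency 2 → {T9, T3}; frequency 3 → {T13}. Each listed conflict is separated.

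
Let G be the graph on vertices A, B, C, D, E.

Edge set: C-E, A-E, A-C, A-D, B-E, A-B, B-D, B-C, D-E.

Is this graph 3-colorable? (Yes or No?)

A, B, C, E are mutually adjacent (a clique of size 4), so at least 4 colors are needed.
So 3 colors are not enough.

No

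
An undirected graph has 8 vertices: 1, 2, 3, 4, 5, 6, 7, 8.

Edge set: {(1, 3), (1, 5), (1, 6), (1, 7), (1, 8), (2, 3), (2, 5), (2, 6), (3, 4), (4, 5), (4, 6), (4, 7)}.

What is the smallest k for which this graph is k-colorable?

2

2 and 6 are adjacent, so at least 2 colors are needed.
One proper 2-coloring: 1=red, 2=red, 3=blue, 4=red, 5=blue, 6=blue, 7=blue, 8=blue. No two adjacent vertices share a color.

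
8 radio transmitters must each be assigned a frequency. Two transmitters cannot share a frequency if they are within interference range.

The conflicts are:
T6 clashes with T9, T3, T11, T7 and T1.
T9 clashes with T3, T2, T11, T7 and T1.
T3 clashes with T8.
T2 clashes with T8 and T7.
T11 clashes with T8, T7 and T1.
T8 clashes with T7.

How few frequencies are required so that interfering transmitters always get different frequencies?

4

T6, T9, T11, T1 are mutually in conflict, so at least 4 frequencies are needed.
4 frequencies suffice: frequency 1 → {T9, T8}; frequency 2 → {T3, T7, T1}; frequency 3 → {T2, T11}; frequency 4 → {T6}. Each listed conflict is separated.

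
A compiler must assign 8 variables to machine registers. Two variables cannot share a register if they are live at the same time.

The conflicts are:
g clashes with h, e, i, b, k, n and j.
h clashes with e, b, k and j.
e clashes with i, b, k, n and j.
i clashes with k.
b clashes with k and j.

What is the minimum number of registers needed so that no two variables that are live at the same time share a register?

g, h, e, b, k pairwise conflict, so at least 5 registers are needed.
5 registers suffice: register 1 → {g}; register 2 → {e}; register 3 → {h, i, n}; register 4 → {k, j}; register 5 → {b}. Each listed conflict is separated.

5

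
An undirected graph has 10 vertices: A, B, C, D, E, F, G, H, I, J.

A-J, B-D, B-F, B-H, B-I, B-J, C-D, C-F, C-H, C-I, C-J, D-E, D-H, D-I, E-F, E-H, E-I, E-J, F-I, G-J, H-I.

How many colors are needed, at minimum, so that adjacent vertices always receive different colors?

B, D, H, I are mutually adjacent (a clique of size 4), so at least 4 colors are needed.
4 colors suffice: color 1 → {I, J}; color 2 → {A, B, C, E, G}; color 3 → {F, H}; color 4 → {D}. No two adjacent vertices share a color.

4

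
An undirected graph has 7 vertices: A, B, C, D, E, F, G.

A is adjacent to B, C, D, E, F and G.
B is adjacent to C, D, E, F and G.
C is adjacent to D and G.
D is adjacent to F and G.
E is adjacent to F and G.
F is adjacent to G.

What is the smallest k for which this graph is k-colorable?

5

A, B, E, F, G are mutually adjacent (a clique of size 5), so at least 5 colors are needed.
A valid assignment using 5 colors: A=2, B=1, C=4, D=5, E=5, F=4, G=3. Each edge has distinct colors on its endpoints.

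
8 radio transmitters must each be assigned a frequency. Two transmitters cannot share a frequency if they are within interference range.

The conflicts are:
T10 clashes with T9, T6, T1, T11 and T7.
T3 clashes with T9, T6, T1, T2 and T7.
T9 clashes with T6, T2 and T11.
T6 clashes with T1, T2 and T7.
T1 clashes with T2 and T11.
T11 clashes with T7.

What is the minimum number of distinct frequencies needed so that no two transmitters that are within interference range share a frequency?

T3, T9, T6, T2 pairwise conflict, so at least 4 frequencies are needed.
4 frequencies suffice: frequency 1 → {T6, T11}; frequency 2 → {T10, T3}; frequency 3 → {T9, T1, T7}; frequency 4 → {T2}. Every pair that conflicts lands in different frequencies.

4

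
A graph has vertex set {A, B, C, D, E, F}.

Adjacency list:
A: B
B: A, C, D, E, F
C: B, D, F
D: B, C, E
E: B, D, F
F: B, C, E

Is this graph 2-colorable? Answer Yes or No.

B, C, D are mutually adjacent, so at least 3 colors are needed.
So 2 colors are not enough.

No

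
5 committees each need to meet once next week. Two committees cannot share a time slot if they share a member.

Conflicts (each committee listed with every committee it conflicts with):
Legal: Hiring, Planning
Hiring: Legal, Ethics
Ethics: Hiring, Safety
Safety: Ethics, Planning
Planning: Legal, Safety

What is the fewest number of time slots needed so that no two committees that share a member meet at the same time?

The cycle Ethics-Hiring-Legal-Planning-Safety-Ethics has odd length 5, so it cannot be 2-colored; at least 3 time slots are needed.
Using 3 time slots: Legal=1, Hiring=2, Ethics=1, Safety=2, Planning=3. No two conflicting committees share a time slot.

3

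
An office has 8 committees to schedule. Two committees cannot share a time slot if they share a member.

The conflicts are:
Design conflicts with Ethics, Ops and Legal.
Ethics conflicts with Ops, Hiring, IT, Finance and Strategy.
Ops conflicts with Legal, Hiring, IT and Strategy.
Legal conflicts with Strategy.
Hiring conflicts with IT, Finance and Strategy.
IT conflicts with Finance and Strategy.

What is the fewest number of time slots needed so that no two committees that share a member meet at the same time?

5

Ethics, Ops, Hiring, IT, Strategy pairwise conflict, so at least 5 time slots are needed.
A valid assignment using 5 time slots: Design=3, Ethics=2, Ops=1, Legal=2, Hiring=3, IT=5, Finance=1, Strategy=4. No two conflicting committees share a time slot.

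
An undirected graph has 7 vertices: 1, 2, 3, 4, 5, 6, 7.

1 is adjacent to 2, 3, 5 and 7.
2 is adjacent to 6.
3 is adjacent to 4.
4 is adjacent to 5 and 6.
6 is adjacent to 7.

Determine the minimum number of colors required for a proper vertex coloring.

3

The cycle 6-4-3-1-2-6 has odd length 5, so it cannot be 2-colored; at least 3 colors are needed.
3 colors suffice: color a → {1, 4}; color b → {3, 5, 6}; color c → {2, 7}. Every edge joins two different colors.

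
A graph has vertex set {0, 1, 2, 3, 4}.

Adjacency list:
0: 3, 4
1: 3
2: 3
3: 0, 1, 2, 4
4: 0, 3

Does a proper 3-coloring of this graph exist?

The chromatic number is 3. 0, 3, 4 form a triangle, so at least 3 colors are needed.
3 colors suffice: 0=blue, 1=blue, 2=blue, 3=red, 4=green.
That is already a proper 3-coloring.

Yes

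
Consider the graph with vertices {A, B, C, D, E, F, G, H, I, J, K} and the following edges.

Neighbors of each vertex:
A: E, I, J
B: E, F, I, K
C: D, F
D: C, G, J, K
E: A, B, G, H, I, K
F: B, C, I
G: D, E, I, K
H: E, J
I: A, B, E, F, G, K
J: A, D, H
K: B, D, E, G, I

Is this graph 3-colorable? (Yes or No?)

B, E, I, K are mutually adjacent (a clique of size 4), so at least 4 colors are needed.
So 3 colors are not enough.

No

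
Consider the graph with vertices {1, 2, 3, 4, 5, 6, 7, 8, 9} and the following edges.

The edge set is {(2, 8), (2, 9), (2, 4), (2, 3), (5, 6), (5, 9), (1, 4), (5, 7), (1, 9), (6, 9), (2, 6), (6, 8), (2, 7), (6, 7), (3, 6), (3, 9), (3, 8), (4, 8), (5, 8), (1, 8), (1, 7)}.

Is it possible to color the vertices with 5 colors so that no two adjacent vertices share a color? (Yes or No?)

Yes

The chromatic number is 4. 2, 3, 6, 8 are pairwise adjacent (a clique of size 4), so at least 4 colors are needed.
4 colors suffice: color red → {1, 2, 5}; color blue → {7, 8, 9}; color green → {4, 6}; color yellow → {3}.
Since 5 ≥ 4, a proper 5-coloring certainly exists.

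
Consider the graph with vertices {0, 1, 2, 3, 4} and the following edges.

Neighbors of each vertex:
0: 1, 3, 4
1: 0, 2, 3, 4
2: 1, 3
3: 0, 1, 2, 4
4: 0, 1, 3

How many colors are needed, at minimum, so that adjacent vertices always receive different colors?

4

0, 1, 3, 4 form a clique, so at least 4 colors are needed.
A valid assignment using 4 colors: 0=d, 1=b, 2=c, 3=a, 4=c. Every edge joins two different colors.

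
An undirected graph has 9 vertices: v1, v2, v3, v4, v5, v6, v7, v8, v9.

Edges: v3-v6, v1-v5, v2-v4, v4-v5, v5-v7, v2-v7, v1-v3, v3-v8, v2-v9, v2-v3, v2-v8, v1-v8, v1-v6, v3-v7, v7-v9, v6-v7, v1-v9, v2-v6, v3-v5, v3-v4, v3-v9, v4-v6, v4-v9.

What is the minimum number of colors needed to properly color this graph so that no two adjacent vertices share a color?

v2, v3, v4, v6 are mutually adjacent (a clique of size 4), so at least 4 colors are needed.
4 colors suffice: color R → {v3}; color B → {v1, v2}; color G → {v4, v7, v8}; color Y → {v5, v6, v9}. Each edge has distinct colors on its endpoints.

4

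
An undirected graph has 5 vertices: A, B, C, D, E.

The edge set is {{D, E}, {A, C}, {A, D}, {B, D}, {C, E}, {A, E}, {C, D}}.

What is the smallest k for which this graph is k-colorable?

A, C, D, E are mutually adjacent (a clique of size 4), so at least 4 colors are needed.
A valid assignment using 4 colors: A=4, B=2, C=2, D=1, E=3. No two adjacent vertices share a color.

4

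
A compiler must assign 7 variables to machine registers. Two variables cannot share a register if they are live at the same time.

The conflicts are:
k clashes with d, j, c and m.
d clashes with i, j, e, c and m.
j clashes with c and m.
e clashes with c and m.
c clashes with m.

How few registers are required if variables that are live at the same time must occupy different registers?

k, d, j, c, m all conflict with each other, so at least 5 registers are needed.
A valid assignment using 5 registers: k=4, d=1, i=2, j=5, e=4, c=3, m=2. Every pair that conflicts lands in different registers.

5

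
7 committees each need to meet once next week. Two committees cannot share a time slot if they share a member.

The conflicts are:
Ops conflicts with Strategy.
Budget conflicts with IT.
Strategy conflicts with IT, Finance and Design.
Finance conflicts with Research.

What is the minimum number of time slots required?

Finance and Research conflict, so at least 2 time slots are needed.
2 time slots suffice: time slot 1 → {Budget, Strategy, Research}; time slot 2 → {Ops, IT, Finance, Design}. No two conflicting committees share a time slot.

2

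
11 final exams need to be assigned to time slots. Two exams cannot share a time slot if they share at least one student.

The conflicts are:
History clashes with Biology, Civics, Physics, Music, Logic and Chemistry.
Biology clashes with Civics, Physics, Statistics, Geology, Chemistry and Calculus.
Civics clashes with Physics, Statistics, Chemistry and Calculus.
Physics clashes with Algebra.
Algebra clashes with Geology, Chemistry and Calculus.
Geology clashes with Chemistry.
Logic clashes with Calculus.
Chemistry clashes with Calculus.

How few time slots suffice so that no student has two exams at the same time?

4

Biology, Civics, Chemistry, Calculus are mutually in conflict, so at least 4 time slots are needed.
A valid assignment using 4 time slots: History=4, Biology=1, Civics=3, Physics=2, Algebra=1, Music=1, Statistics=2, Geology=3, Logic=1, Chemistry=2, Calculus=4. Every pair that conflicts lands in different time slots.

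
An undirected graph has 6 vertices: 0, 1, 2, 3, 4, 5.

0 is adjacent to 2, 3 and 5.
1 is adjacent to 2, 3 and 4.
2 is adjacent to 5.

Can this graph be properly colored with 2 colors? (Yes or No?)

0, 2, 5 are pairwise adjacent, so at least 3 colors are needed.
So 2 colors are not enough.

No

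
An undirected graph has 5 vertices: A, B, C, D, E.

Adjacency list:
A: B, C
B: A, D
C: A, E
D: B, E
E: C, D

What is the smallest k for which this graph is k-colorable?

3

The cycle D-B-A-C-E-D has odd length 5, so it cannot be 2-colored; at least 3 colors are needed.
3 colors suffice: color 1 → {A, E}; color 2 → {B, C}; color 3 → {D}. Each edge has distinct colors on its endpoints.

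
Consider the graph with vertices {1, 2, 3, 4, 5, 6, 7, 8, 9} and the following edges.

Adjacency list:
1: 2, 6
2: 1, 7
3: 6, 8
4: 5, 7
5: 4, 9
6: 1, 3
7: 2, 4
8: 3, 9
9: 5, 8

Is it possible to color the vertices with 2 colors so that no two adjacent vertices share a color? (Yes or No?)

The cycle 3-6-1-2-7-4-5-9-8-3 has odd length 9, so it cannot be 2-colored; at least 3 colors are needed.
So 2 colors are not enough.

No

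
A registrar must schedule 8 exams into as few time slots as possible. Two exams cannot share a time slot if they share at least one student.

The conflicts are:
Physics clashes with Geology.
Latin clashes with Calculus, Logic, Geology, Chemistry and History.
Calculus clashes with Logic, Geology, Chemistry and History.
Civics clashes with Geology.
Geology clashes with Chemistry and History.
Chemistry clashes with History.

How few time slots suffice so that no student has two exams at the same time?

5

Latin, Calculus, Geology, Chemistry, History are mutually in conflict, so at least 5 time slots are needed.
5 time slots suffice: Physics=2, Latin=3, Calculus=2, Logic=1, Civics=2, Geology=1, Chemistry=4, History=5. No two conflicting exams share a time slot.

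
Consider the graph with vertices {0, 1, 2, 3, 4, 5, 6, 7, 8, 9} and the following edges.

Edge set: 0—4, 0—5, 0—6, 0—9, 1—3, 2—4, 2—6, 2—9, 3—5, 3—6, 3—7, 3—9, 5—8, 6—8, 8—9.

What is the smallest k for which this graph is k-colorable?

0 and 9 are adjacent, so at least 2 colors are needed.
2 colors suffice: color red → {0, 2, 3, 8}; color blue → {1, 4, 5, 6, 7, 9}. No two adjacent vertices share a color.

2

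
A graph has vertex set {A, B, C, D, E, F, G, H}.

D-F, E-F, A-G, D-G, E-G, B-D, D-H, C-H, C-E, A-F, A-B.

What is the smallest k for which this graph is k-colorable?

The cycle C-E-G-D-H-C has odd length 5, so it cannot be 2-colored; at least 3 colors are needed.
3 colors suffice: A=1, B=2, C=3, D=1, E=1, F=2, G=2, H=2. Every edge joins two different colors.

3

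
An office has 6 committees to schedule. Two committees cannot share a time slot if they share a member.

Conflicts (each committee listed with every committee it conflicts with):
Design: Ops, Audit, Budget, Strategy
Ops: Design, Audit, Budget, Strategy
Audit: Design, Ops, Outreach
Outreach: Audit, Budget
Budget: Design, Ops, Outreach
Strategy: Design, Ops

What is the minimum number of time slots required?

3

Design, Ops, Budget all conflict with each other, so at least 3 time slots are needed.
A valid assignment using 3 time slots: Design=1, Ops=2, Audit=3, Outreach=1, Budget=3, Strategy=3. Every pair that conflicts lands in different time slots.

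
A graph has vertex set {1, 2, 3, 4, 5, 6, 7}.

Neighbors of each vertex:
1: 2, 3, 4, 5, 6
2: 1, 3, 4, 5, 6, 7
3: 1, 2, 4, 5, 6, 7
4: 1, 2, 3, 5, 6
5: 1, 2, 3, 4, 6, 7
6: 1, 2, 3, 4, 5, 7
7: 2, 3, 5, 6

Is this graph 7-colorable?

The chromatic number is 6. 1, 2, 3, 4, 5, 6 are mutually adjacent (a clique of size 6), so at least 6 colors are needed.
6 colors suffice: color red → {5}; color blue → {6}; color green → {2}; color yellow → {3}; color purple → {4, 7}; color orange → {1}.
Since 7 ≥ 6, a proper 7-coloring certainly exists.

Yes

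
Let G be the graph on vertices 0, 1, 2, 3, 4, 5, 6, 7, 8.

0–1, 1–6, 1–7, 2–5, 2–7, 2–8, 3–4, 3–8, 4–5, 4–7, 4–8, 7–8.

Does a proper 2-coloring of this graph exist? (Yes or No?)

3, 4, 8 are mutually adjacent, so at least 3 colors are needed.
So 2 colors are not enough.

No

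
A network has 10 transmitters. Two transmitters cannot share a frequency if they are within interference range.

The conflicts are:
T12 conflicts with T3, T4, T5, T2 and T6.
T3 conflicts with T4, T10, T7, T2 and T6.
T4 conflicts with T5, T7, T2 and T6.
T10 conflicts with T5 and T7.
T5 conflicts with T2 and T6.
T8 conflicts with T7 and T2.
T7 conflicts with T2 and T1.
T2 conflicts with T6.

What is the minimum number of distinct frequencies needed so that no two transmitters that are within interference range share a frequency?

T12, T3, T4, T2, T6 are mutually in conflict, so at least 5 frequencies are needed.
5 frequencies suffice: frequency 1 → {T10, T2, T1}; frequency 2 → {T7, T6}; frequency 3 → {T3, T5, T8}; frequency 4 → {T4}; frequency 5 → {T12}. Every pair that conflicts lands in different frequencies.

5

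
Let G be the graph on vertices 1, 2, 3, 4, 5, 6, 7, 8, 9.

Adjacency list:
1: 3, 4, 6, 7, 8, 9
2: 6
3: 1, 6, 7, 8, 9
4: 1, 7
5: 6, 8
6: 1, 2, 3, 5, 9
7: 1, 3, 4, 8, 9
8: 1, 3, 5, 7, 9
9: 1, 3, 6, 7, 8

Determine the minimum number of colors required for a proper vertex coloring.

5

1, 3, 7, 8, 9 form a clique, so at least 5 colors are needed.
5 colors suffice: color a → {1, 2, 5}; color b → {6, 7}; color c → {4, 9}; color d → {8}; color e → {3}. Every edge joins two different colors.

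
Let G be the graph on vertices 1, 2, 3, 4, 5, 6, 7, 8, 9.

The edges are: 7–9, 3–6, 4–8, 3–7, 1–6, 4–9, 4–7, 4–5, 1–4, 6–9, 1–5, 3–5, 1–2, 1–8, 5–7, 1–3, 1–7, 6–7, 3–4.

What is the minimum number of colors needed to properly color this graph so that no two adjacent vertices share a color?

1, 3, 4, 5, 7 form a clique, so at least 5 colors are needed.
One proper 5-coloring: 1=a, 2=b, 3=d, 4=c, 5=e, 6=c, 7=b, 8=b, 9=a. Every edge joins two different colors.

5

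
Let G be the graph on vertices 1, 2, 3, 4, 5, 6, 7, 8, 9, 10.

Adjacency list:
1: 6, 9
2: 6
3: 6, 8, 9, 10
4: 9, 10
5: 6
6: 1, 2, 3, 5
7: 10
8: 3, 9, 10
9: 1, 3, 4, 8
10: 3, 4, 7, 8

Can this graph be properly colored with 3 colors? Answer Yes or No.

Yes

The chromatic number is 3. 3, 8, 10 form a triangle, so at least 3 colors are needed.
3 colors suffice: color a → {6, 9, 10}; color b → {1, 2, 3, 4, 5, 7}; color c → {8}.
That is already a proper 3-coloring.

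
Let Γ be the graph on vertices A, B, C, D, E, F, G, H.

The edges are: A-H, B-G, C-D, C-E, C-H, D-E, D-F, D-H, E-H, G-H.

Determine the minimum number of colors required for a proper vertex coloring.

C, D, E, H are mutually adjacent (a clique of size 4), so at least 4 colors are needed.
4 colors suffice: color 1 → {B, F, H}; color 2 → {A, D, G}; color 3 → {C}; color 4 → {E}. No two adjacent vertices share a color.

4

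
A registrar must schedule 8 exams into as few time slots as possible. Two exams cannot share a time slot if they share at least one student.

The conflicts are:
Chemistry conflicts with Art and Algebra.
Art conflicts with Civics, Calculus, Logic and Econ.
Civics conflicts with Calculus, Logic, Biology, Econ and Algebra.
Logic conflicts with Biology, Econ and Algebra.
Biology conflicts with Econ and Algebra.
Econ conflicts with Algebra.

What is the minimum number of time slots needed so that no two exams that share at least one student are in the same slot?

5

Civics, Logic, Biology, Econ, Algebra all conflict with each other, so at least 5 time slots are needed.
5 time slots suffice: Chemistry=1, Art=2, Civics=1, Calculus=3, Logic=3, Biology=5, Econ=4, Algebra=2. No two conflicting exams share a time slot.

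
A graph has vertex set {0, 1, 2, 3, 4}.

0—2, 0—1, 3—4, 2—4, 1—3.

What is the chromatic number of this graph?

3

The cycle 4-2-0-1-3-4 has odd length 5, so it cannot be 2-colored; at least 3 colors are needed.
3 colors suffice: 0=red, 1=blue, 2=blue, 3=red, 4=green. No two adjacent vertices share a color.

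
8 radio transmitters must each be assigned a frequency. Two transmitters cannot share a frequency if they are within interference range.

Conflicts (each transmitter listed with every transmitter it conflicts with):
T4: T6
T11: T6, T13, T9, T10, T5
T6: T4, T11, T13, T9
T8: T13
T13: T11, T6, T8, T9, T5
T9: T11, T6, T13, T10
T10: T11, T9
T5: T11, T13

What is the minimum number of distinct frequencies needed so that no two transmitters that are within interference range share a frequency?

4

T11, T6, T13, T9 pairwise conflict, so at least 4 frequencies are needed.
4 frequencies suffice: frequency 1 → {T4, T13, T10}; frequency 2 → {T11, T8}; frequency 3 → {T6, T5}; frequency 4 → {T9}. No two conflicting transmitters share a frequency.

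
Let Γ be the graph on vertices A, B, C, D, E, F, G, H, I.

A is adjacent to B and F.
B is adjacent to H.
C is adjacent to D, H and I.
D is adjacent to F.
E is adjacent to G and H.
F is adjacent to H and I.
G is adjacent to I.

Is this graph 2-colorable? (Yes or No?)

The cycle G-I-C-H-E-G has odd length 5, so it cannot be 2-colored; at least 3 colors are needed.
So 2 colors are not enough.

No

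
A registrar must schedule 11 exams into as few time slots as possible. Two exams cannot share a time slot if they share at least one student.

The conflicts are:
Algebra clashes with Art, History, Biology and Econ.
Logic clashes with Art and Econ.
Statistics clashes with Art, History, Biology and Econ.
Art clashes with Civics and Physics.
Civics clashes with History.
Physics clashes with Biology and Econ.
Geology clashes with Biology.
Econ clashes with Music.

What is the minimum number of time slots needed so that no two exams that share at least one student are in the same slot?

Physics and Biology conflict, so at least 2 time slots are needed.
2 time slots suffice: Algebra=2, Logic=2, Statistics=2, Art=1, Civics=2, History=1, Physics=2, Geology=2, Biology=1, Econ=1, Music=2. Each listed conflict is separated.

2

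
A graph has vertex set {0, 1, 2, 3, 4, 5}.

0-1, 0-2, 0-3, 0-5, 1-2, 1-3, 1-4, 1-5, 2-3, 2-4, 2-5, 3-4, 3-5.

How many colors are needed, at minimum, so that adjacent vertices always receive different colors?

0, 1, 2, 3, 5 form a clique, so at least 5 colors are needed.
One proper 5-coloring: 0=yellow, 1=green, 2=red, 3=blue, 4=yellow, 5=purple. Every edge joins two different colors.

5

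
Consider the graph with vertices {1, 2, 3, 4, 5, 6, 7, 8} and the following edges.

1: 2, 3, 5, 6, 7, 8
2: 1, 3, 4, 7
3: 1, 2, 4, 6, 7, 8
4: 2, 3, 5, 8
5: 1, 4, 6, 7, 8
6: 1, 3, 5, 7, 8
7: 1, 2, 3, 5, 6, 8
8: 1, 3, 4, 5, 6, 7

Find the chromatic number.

5

1, 5, 6, 7, 8 are mutually adjacent (a clique of size 5), so at least 5 colors are needed.
A valid assignment using 5 colors: 1=green, 2=red, 3=yellow, 4=blue, 5=yellow, 6=purple, 7=blue, 8=red. No two adjacent vertices share a color.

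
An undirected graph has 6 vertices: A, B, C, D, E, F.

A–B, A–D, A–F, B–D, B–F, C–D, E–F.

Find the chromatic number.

A, B, F are pairwise adjacent, so at least 3 colors are needed.
3 colors suffice: color 1 → {B, C, E}; color 2 → {D, F}; color 3 → {A}. No two adjacent vertices share a color.

3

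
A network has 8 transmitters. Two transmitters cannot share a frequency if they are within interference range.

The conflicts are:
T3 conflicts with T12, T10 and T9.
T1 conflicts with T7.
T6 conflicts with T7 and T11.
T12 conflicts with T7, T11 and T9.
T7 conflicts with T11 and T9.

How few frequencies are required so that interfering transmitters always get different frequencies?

T12, T7, T11 are mutually in conflict, so at least 3 frequencies are needed.
3 frequencies suffice: frequency 1 → {T3, T7}; frequency 2 → {T1, T6, T12, T10}; frequency 3 → {T11, T9}. Each listed conflict is separated.

3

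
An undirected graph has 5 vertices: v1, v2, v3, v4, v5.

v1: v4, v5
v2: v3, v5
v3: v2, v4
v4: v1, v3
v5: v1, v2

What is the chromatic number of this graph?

The cycle v3-v2-v5-v1-v4-v3 has odd length 5, so it cannot be 2-colored; at least 3 colors are needed.
One proper 3-coloring: v1=2, v2=3, v3=2, v4=1, v5=1. Each edge has distinct colors on its endpoints.

3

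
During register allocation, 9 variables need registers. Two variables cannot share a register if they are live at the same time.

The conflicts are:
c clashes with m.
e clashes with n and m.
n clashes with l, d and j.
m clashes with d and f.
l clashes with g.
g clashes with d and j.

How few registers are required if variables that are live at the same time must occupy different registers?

m and f conflict, so at least 2 registers are needed.
A valid assignment using 2 registers: c=2, e=2, n=1, m=1, l=2, g=1, d=2, f=2, j=2. Every pair that conflicts lands in different registers.

2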